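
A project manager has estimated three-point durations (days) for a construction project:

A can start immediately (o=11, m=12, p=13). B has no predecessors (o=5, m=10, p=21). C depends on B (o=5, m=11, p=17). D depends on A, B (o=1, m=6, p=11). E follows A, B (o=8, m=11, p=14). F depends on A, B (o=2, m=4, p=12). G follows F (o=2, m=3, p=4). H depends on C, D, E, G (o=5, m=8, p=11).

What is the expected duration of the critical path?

te_A = (11 + 4·12 + 13)/6 = 72/6 = 12
te_B = (5 + 4·10 + 21)/6 = 66/6 = 11
te_C = (5 + 4·11 + 17)/6 = 66/6 = 11
te_D = (1 + 4·6 + 11)/6 = 36/6 = 6
te_E = (8 + 4·11 + 14)/6 = 66/6 = 11
te_F = (2 + 4·4 + 12)/6 = 30/6 = 5
te_G = (2 + 4·3 + 4)/6 = 18/6 = 3
te_H = (5 + 4·8 + 11)/6 = 48/6 = 8

Forward pass:
ES_A = 0; EF_A = 12
ES_B = 0; EF_B = 11
ES_C = 11; EF_C = 11+11 = 22
ES_D = max(EF_A=12, EF_B=11) = 12; EF_D = 12+6 = 18
ES_E = max(EF_A=12, EF_B=11) = 12; EF_E = 12+11 = 23
ES_F = max(EF_A=12, EF_B=11) = 12; EF_F = 12+5 = 17
ES_G = 17; EF_G = 17+3 = 20
ES_H = max(EF_C=22, EF_D=18, EF_E=23, EF_G=20) = 23; EF_H = 23+8 = 31
Expected project duration μ = 31 days. Critical path: A → E → H.

31 days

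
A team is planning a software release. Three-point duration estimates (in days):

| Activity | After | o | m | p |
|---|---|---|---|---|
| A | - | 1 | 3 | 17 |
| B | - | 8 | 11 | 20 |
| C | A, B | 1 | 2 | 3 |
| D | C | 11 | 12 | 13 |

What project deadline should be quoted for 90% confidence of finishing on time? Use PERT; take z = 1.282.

28.6 days

te_A = (1 + 4·3 + 17)/6 = 30/6 = 5; σ²_A = ((17−1)/6)² = 7.111
te_B = (8 + 4·11 + 20)/6 = 72/6 = 12; σ²_B = ((20−8)/6)² = 4.000
te_C = (1 + 4·2 + 3)/6 = 12/6 = 2; σ²_C = ((3−1)/6)² = 0.111
te_D = (11 + 4·12 + 13)/6 = 72/6 = 12; σ²_D = ((13−11)/6)² = 0.111

Forward pass:
ES_A = 0; EF_A = 5
ES_B = 0; EF_B = 12
ES_C = max(EF_A=5, EF_B=12) = 12; EF_C = 12+2 = 14
ES_D = 14; EF_D = 14+12 = 26
Expected project duration μ = 26 days. Critical path: B → C → D.

Variance along critical path = 4.000 + 0.111 + 0.111 = 4.222; σ = 2.055 days.
D = μ + z·σ = 26 + 1.282·2.055 = 28.6 days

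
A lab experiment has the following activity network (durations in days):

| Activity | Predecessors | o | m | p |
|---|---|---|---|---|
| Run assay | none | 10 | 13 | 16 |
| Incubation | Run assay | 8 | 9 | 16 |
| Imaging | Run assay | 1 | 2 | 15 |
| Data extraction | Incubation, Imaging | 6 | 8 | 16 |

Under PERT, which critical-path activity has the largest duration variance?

te_Run assay = (10 + 4·13 + 16)/6 = 78/6 = 13; σ²_Run assay = ((16−10)/6)² = 1.000
te_Incubation = (8 + 4·9 + 16)/6 = 60/6 = 10; σ²_Incubation = ((16−8)/6)² = 1.778
te_Imaging = (1 + 4·2 + 15)/6 = 24/6 = 4; σ²_Imaging = ((15−1)/6)² = 5.444
te_Data extraction = (6 + 4·8 + 16)/6 = 54/6 = 9; σ²_Data extraction = ((16−6)/6)² = 2.778

Forward pass:
ES_Run assay = 0; EF_Run assay = 13
ES_Incubation = 13; EF_Incubation = 13+10 = 23
ES_Imaging = 13; EF_Imaging = 13+4 = 17
ES_Data extraction = max(EF_Incubation=23, EF_Imaging=17) = 23; EF_Data extraction = 23+9 = 32
Expected project duration μ = 32 days. Critical path: Run assay → Incubation → Data extraction.

Variances on critical path: σ²_Run assay=1.000, σ²_Incubation=1.778, σ²_Data extraction=2.778.
Largest is σ²_Data extraction = 2.778.

Data extraction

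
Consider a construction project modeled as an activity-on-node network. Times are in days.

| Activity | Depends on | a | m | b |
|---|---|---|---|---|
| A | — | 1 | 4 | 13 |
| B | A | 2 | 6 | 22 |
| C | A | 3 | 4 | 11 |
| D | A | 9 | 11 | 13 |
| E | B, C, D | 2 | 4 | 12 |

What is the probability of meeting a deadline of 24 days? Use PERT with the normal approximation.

0.868

te_A = (1 + 4·4 + 13)/6 = 30/6 = 5; σ²_A = ((13−1)/6)² = 4.000
te_B = (2 + 4·6 + 22)/6 = 48/6 = 8; σ²_B = ((22−2)/6)² = 11.111
te_C = (3 + 4·4 + 11)/6 = 30/6 = 5; σ²_C = ((11−3)/6)² = 1.778
te_D = (9 + 4·11 + 13)/6 = 66/6 = 11; σ²_D = ((13−9)/6)² = 0.444
te_E = (2 + 4·4 + 12)/6 = 30/6 = 5; σ²_E = ((12−2)/6)² = 2.778

Forward pass:
ES_A = 0; EF_A = 5
ES_B = 5; EF_B = 5+8 = 13
ES_C = 5; EF_C = 5+5 = 10
ES_D = 5; EF_D = 5+11 = 16
ES_E = max(EF_B=13, EF_C=10, EF_D=16) = 16; EF_E = 16+5 = 21
Expected project duration μ = 21 days. Critical path: A → D → E.

Variance along critical path = 4.000 + 0.444 + 2.778 = 7.222; σ = √7.222 = 2.687 days.
Z = (24 − 21) / 2.687 = 1.116
P(T ≤ 24) = Φ(1.116) ≈ 0.868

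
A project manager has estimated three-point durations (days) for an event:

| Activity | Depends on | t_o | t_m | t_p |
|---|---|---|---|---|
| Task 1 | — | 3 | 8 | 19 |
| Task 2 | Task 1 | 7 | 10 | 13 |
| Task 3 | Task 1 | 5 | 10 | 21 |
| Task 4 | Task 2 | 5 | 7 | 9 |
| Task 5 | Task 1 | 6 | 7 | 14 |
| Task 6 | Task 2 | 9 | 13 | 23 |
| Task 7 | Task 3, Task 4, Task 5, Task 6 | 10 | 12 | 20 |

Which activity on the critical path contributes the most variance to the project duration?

Task 1

te_Task 1 = (3 + 4·8 + 19)/6 = 54/6 = 9; σ²_Task 1 = ((19−3)/6)² = 7.111
te_Task 2 = (7 + 4·10 + 13)/6 = 60/6 = 10; σ²_Task 2 = ((13−7)/6)² = 1.000
te_Task 3 = (5 + 4·10 + 21)/6 = 66/6 = 11; σ²_Task 3 = ((21−5)/6)² = 7.111
te_Task 4 = (5 + 4·7 + 9)/6 = 42/6 = 7; σ²_Task 4 = ((9−5)/6)² = 0.444
te_Task 5 = (6 + 4·7 + 14)/6 = 48/6 = 8; σ²_Task 5 = ((14−6)/6)² = 1.778
te_Task 6 = (9 + 4·13 + 23)/6 = 84/6 = 14; σ²_Task 6 = ((23−9)/6)² = 5.444
te_Task 7 = (10 + 4·12 + 20)/6 = 78/6 = 13; σ²_Task 7 = ((20−10)/6)² = 2.778

Forward pass:
ES_Task 1 = 0; EF_Task 1 = 9
ES_Task 2 = 9; EF_Task 2 = 9+10 = 19
ES_Task 3 = 9; EF_Task 3 = 9+11 = 20
ES_Task 4 = 19; EF_Task 4 = 19+7 = 26
ES_Task 5 = 9; EF_Task 5 = 9+8 = 17
ES_Task 6 = 19; EF_Task 6 = 19+14 = 33
ES_Task 7 = max(EF_Task 3=20, EF_Task 4=26, EF_Task 5=17, EF_Task 6=33) = 33; EF_Task 7 = 33+13 = 46
Expected project duration μ = 46 days. Critical path: Task 1 → Task 2 → Task 6 → Task 7.

Variances on critical path: σ²_Task 1=7.111, σ²_Task 2=1.000, σ²_Task 6=5.444, σ²_Task 7=2.778.
Largest is σ²_Task 1 = 7.111.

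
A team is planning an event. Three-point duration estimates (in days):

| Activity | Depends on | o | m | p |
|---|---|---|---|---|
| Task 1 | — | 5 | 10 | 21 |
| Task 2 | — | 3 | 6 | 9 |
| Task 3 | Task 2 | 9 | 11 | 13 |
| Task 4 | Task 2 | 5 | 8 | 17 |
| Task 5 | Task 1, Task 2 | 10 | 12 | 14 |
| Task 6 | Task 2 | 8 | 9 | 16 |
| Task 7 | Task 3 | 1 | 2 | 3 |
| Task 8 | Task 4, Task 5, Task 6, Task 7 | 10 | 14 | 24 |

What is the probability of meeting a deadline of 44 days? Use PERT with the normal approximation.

te_Task 1 = (5 + 4·10 + 21)/6 = 66/6 = 11; σ²_Task 1 = ((21−5)/6)² = 7.111
te_Task 2 = (3 + 4·6 + 9)/6 = 36/6 = 6; σ²_Task 2 = ((9−3)/6)² = 1.000
te_Task 3 = (9 + 4·11 + 13)/6 = 66/6 = 11; σ²_Task 3 = ((13−9)/6)² = 0.444
te_Task 4 = (5 + 4·8 + 17)/6 = 54/6 = 9; σ²_Task 4 = ((17−5)/6)² = 4.000
te_Task 5 = (10 + 4·12 + 14)/6 = 72/6 = 12; σ²_Task 5 = ((14−10)/6)² = 0.444
te_Task 6 = (8 + 4·9 + 16)/6 = 60/6 = 10; σ²_Task 6 = ((16−8)/6)² = 1.778
te_Task 7 = (1 + 4·2 + 3)/6 = 12/6 = 2; σ²_Task 7 = ((3−1)/6)² = 0.111
te_Task 8 = (10 + 4·14 + 24)/6 = 90/6 = 15; σ²_Task 8 = ((24−10)/6)² = 5.444

Forward pass:
ES_Task 1 = 0; EF_Task 1 = 11
ES_Task 2 = 0; EF_Task 2 = 6
ES_Task 3 = 6; EF_Task 3 = 6+11 = 17
ES_Task 4 = 6; EF_Task 4 = 6+9 = 15
ES_Task 5 = max(EF_Task 1=11, EF_Task 2=6) = 11; EF_Task 5 = 11+12 = 23
ES_Task 6 = 6; EF_Task 6 = 6+10 = 16
ES_Task 7 = 17; EF_Task 7 = 17+2 = 19
ES_Task 8 = max(EF_Task 4=15, EF_Task 5=23, EF_Task 6=16, EF_Task 7=19) = 23; EF_Task 8 = 23+15 = 38
Expected project duration μ = 38 days. Critical path: Task 1 → Task 5 → Task 8.

Variance along critical path = 7.111 + 0.444 + 5.444 = 13.000; σ = √13.000 = 3.606 days.
Z = (44 − 38) / 3.606 = 1.664
P(T ≤ 44) = Φ(1.664) ≈ 0.952

0.952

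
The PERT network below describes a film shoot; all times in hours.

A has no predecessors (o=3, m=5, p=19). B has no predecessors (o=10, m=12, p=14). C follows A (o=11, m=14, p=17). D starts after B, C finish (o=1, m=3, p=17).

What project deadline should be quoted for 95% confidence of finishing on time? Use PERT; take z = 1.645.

32.4 hours

te_A = (3 + 4·5 + 19)/6 = 42/6 = 7; σ²_A = ((19−3)/6)² = 7.111
te_B = (10 + 4·12 + 14)/6 = 72/6 = 12; σ²_B = ((14−10)/6)² = 0.444
te_C = (11 + 4·14 + 17)/6 = 84/6 = 14; σ²_C = ((17−11)/6)² = 1.000
te_D = (1 + 4·3 + 17)/6 = 30/6 = 5; σ²_D = ((17−1)/6)² = 7.111

Forward pass:
ES_A = 0; EF_A = 7
ES_B = 0; EF_B = 12
ES_C = 7; EF_C = 7+14 = 21
ES_D = max(EF_B=12, EF_C=21) = 21; EF_D = 21+5 = 26
Expected project duration μ = 26 hours. Critical path: A → C → D.

Variance along critical path = 7.111 + 1.000 + 7.111 = 15.222; σ = 3.902 hours.
D = μ + z·σ = 26 + 1.645·3.902 = 32.4 hours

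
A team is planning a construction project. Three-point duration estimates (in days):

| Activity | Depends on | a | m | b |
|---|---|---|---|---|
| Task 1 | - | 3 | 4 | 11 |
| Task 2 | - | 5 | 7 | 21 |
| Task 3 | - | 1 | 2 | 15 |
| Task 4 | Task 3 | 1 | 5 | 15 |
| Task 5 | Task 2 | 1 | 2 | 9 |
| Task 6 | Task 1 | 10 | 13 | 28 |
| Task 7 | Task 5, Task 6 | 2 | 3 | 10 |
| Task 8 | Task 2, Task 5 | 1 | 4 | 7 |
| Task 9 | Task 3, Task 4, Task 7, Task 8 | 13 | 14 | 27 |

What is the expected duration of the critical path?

te_Task 1 = (3 + 4·4 + 11)/6 = 30/6 = 5
te_Task 2 = (5 + 4·7 + 21)/6 = 54/6 = 9
te_Task 3 = (1 + 4·2 + 15)/6 = 24/6 = 4
te_Task 4 = (1 + 4·5 + 15)/6 = 36/6 = 6
te_Task 5 = (1 + 4·2 + 9)/6 = 18/6 = 3
te_Task 6 = (10 + 4·13 + 28)/6 = 90/6 = 15
te_Task 7 = (2 + 4·3 + 10)/6 = 24/6 = 4
te_Task 8 = (1 + 4·4 + 7)/6 = 24/6 = 4
te_Task 9 = (13 + 4·14 + 27)/6 = 96/6 = 16

Forward pass:
ES_Task 1 = 0; EF_Task 1 = 5
ES_Task 2 = 0; EF_Task 2 = 9
ES_Task 3 = 0; EF_Task 3 = 4
ES_Task 4 = 4; EF_Task 4 = 4+6 = 10
ES_Task 5 = 9; EF_Task 5 = 9+3 = 12
ES_Task 6 = 5; EF_Task 6 = 5+15 = 20
ES_Task 7 = max(EF_Task 5=12, EF_Task 6=20) = 20; EF_Task 7 = 20+4 = 24
ES_Task 8 = max(EF_Task 2=9, EF_Task 5=12) = 12; EF_Task 8 = 12+4 = 16
ES_Task 9 = max(EF_Task 3=4, EF_Task 4=10, EF_Task 7=24, EF_Task 8=16) = 24; EF_Task 9 = 24+16 = 40
Expected project duration μ = 40 days. Critical path: Task 1 → Task 6 → Task 7 → Task 9.

40 days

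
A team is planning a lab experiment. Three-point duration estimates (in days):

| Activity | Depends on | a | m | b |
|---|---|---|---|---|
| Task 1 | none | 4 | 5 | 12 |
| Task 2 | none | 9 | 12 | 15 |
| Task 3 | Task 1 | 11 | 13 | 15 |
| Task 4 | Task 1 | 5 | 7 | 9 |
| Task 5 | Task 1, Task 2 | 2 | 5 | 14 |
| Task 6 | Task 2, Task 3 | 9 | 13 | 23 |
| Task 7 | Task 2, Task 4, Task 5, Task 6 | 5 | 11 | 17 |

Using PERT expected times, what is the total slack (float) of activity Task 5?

te_Task 1 = (4 + 4·5 + 12)/6 = 36/6 = 6
te_Task 2 = (9 + 4·12 + 15)/6 = 72/6 = 12
te_Task 3 = (11 + 4·13 + 15)/6 = 78/6 = 13
te_Task 4 = (5 + 4·7 + 9)/6 = 42/6 = 7
te_Task 5 = (2 + 4·5 + 14)/6 = 36/6 = 6
te_Task 6 = (9 + 4·13 + 23)/6 = 84/6 = 14
te_Task 7 = (5 + 4·11 + 17)/6 = 66/6 = 11

Forward pass:
ES_Task 1 = 0; EF_Task 1 = 6
ES_Task 2 = 0; EF_Task 2 = 12
ES_Task 3 = 6; EF_Task 3 = 6+13 = 19
ES_Task 4 = 6; EF_Task 4 = 6+7 = 13
ES_Task 5 = max(EF_Task 1=6, EF_Task 2=12) = 12; EF_Task 5 = 12+6 = 18
ES_Task 6 = max(EF_Task 2=12, EF_Task 3=19) = 19; EF_Task 6 = 19+14 = 33
ES_Task 7 = max(EF_Task 2=12, EF_Task 4=13, EF_Task 5=18, EF_Task 6=33) = 33; EF_Task 7 = 33+11 = 44
Expected project duration μ = 44 days. Critical path: Task 1 → Task 3 → Task 6 → Task 7.

Backward pass:
LF_Task 7 = 44; LS_Task 7 = 44−11 = 33
LF_Task 6 = LS_Task 7 = 33; LS_Task 6 = 33−14 = 19
LF_Task 5 = LS_Task 7 = 33; LS_Task 5 = 33−6 = 27
LF_Task 4 = LS_Task 7 = 33; LS_Task 4 = 33−7 = 26
LF_Task 3 = LS_Task 6 = 19; LS_Task 3 = 19−13 = 6
LF_Task 2 = min(LS_Task 5=27, LS_Task 6=19, LS_Task 7=33) = 19; LS_Task 2 = 19−12 = 7
LF_Task 1 = min(LS_Task 3=6, LS_Task 4=26, LS_Task 5=27) = 6; LS_Task 1 = 6−6 = 0
Slack_Task 5 = LS_Task 5 − ES_Task 5 = 27 − 12 = 15

15 days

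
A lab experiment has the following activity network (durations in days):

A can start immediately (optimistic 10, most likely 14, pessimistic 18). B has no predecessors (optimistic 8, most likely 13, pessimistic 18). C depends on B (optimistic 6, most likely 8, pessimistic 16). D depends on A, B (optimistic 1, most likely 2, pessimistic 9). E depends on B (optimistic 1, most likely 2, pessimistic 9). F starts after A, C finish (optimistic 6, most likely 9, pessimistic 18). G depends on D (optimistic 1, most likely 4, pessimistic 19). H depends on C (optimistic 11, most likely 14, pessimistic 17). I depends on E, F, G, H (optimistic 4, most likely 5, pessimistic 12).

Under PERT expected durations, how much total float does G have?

te_A = (10 + 4·14 + 18)/6 = 84/6 = 14
te_B = (8 + 4·13 + 18)/6 = 78/6 = 13
te_C = (6 + 4·8 + 16)/6 = 54/6 = 9
te_D = (1 + 4·2 + 9)/6 = 18/6 = 3
te_E = (1 + 4·2 + 9)/6 = 18/6 = 3
te_F = (6 + 4·9 + 18)/6 = 60/6 = 10
te_G = (1 + 4·4 + 19)/6 = 36/6 = 6
te_H = (11 + 4·14 + 17)/6 = 84/6 = 14
te_I = (4 + 4·5 + 12)/6 = 36/6 = 6

Forward pass:
ES_A = 0; EF_A = 14
ES_B = 0; EF_B = 13
ES_C = 13; EF_C = 13+9 = 22
ES_D = max(EF_A=14, EF_B=13) = 14; EF_D = 14+3 = 17
ES_E = 13; EF_E = 13+3 = 16
ES_F = max(EF_A=14, EF_C=22) = 22; EF_F = 22+10 = 32
ES_G = 17; EF_G = 17+6 = 23
ES_H = 22; EF_H = 22+14 = 36
ES_I = max(EF_E=16, EF_F=32, EF_G=23, EF_H=36) = 36; EF_I = 36+6 = 42
Expected project duration μ = 42 days. Critical path: B → C → H → I.

Backward pass:
LF_I = 42; LS_I = 42−6 = 36
LF_H = LS_I = 36; LS_H = 36−14 = 22
LF_G = LS_I = 36; LS_G = 36−6 = 30
LF_F = LS_I = 36; LS_F = 36−10 = 26
LF_E = LS_I = 36; LS_E = 36−3 = 33
LF_D = LS_G = 30; LS_D = 30−3 = 27
LF_C = min(LS_F=26, LS_H=22) = 22; LS_C = 22−9 = 13
LF_B = min(LS_C=13, LS_D=27, LS_E=33) = 13; LS_B = 13−13 = 0
LF_A = min(LS_D=27, LS_F=26) = 26; LS_A = 26−14 = 12
Slack_G = LS_G − ES_G = 30 − 17 = 13

13 days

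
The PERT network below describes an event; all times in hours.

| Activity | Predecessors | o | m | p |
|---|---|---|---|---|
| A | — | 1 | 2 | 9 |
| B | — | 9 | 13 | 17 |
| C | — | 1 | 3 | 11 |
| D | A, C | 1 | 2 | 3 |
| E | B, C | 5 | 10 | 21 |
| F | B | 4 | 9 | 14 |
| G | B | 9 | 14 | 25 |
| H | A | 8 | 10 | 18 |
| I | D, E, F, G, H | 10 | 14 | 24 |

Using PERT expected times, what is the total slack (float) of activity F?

te_A = (1 + 4·2 + 9)/6 = 18/6 = 3
te_B = (9 + 4·13 + 17)/6 = 78/6 = 13
te_C = (1 + 4·3 + 11)/6 = 24/6 = 4
te_D = (1 + 4·2 + 3)/6 = 12/6 = 2
te_E = (5 + 4·10 + 21)/6 = 66/6 = 11
te_F = (4 + 4·9 + 14)/6 = 54/6 = 9
te_G = (9 + 4·14 + 25)/6 = 90/6 = 15
te_H = (8 + 4·10 + 18)/6 = 66/6 = 11
te_I = (10 + 4·14 + 24)/6 = 90/6 = 15

Forward pass:
ES_A = 0; EF_A = 3
ES_B = 0; EF_B = 13
ES_C = 0; EF_C = 4
ES_D = max(EF_A=3, EF_C=4) = 4; EF_D = 4+2 = 6
ES_E = max(EF_B=13, EF_C=4) = 13; EF_E = 13+11 = 24
ES_F = 13; EF_F = 13+9 = 22
ES_G = 13; EF_G = 13+15 = 28
ES_H = 3; EF_H = 3+11 = 14
ES_I = max(EF_D=6, EF_E=24, EF_F=22, EF_G=28, EF_H=14) = 28; EF_I = 28+15 = 43
Expected project duration μ = 43 hours. Critical path: B → G → I.

Backward pass:
LF_I = 43; LS_I = 43−15 = 28
LF_H = LS_I = 28; LS_H = 28−11 = 17
LF_G = LS_I = 28; LS_G = 28−15 = 13
LF_F = LS_I = 28; LS_F = 28−9 = 19
LF_E = LS_I = 28; LS_E = 28−11 = 17
LF_D = LS_I = 28; LS_D = 28−2 = 26
LF_C = min(LS_D=26, LS_E=17) = 17; LS_C = 17−4 = 13
LF_B = min(LS_E=17, LS_F=19, LS_G=13) = 13; LS_B = 13−13 = 0
LF_A = min(LS_D=26, LS_H=17) = 17; LS_A = 17−3 = 14
Slack_F = LS_F − ES_F = 19 − 13 = 6

6 hours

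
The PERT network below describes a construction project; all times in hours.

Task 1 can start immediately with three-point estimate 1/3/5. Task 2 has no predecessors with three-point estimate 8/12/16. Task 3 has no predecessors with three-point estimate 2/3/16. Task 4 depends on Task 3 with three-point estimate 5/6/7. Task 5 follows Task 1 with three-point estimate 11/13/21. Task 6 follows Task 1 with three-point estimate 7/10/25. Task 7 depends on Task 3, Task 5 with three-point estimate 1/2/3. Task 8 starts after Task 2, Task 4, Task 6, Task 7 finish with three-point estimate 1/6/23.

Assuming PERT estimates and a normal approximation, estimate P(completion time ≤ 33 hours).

0.929

te_Task 1 = (1 + 4·3 + 5)/6 = 18/6 = 3; σ²_Task 1 = ((5−1)/6)² = 0.444
te_Task 2 = (8 + 4·12 + 16)/6 = 72/6 = 12; σ²_Task 2 = ((16−8)/6)² = 1.778
te_Task 3 = (2 + 4·3 + 16)/6 = 30/6 = 5; σ²_Task 3 = ((16−2)/6)² = 5.444
te_Task 4 = (5 + 4·6 + 7)/6 = 36/6 = 6; σ²_Task 4 = ((7−5)/6)² = 0.111
te_Task 5 = (11 + 4·13 + 21)/6 = 84/6 = 14; σ²_Task 5 = ((21−11)/6)² = 2.778
te_Task 6 = (7 + 4·10 + 25)/6 = 72/6 = 12; σ²_Task 6 = ((25−7)/6)² = 9.000
te_Task 7 = (1 + 4·2 + 3)/6 = 12/6 = 2; σ²_Task 7 = ((3−1)/6)² = 0.111
te_Task 8 = (1 + 4·6 + 23)/6 = 48/6 = 8; σ²_Task 8 = ((23−1)/6)² = 13.444

Forward pass:
ES_Task 1 = 0; EF_Task 1 = 3
ES_Task 2 = 0; EF_Task 2 = 12
ES_Task 3 = 0; EF_Task 3 = 5
ES_Task 4 = 5; EF_Task 4 = 5+6 = 11
ES_Task 5 = 3; EF_Task 5 = 3+14 = 17
ES_Task 6 = 3; EF_Task 6 = 3+12 = 15
ES_Task 7 = max(EF_Task 3=5, EF_Task 5=17) = 17; EF_Task 7 = 17+2 = 19
ES_Task 8 = max(EF_Task 2=12, EF_Task 4=11, EF_Task 6=15, EF_Task 7=19) = 19; EF_Task 8 = 19+8 = 27
Expected project duration μ = 27 hours. Critical path: Task 1 → Task 5 → Task 7 → Task 8.

Variance along critical path = 0.444 + 2.778 + 0.111 + 13.444 = 16.778; σ = √16.778 = 4.096 hours.
Z = (33 − 27) / 4.096 = 1.465
P(T ≤ 33) = Φ(1.465) ≈ 0.929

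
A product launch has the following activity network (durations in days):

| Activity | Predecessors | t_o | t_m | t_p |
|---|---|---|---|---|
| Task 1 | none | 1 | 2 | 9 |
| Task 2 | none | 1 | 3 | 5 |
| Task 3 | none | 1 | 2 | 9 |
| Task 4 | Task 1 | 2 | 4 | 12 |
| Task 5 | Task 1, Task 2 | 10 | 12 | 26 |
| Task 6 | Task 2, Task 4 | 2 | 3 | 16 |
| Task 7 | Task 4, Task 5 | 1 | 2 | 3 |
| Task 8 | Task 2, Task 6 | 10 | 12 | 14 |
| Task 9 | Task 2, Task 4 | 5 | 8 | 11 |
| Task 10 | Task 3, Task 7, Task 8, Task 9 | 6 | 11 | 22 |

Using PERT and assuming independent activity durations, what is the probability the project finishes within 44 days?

te_Task 1 = (1 + 4·2 + 9)/6 = 18/6 = 3; σ²_Task 1 = ((9−1)/6)² = 1.778
te_Task 2 = (1 + 4·3 + 5)/6 = 18/6 = 3; σ²_Task 2 = ((5−1)/6)² = 0.444
te_Task 3 = (1 + 4·2 + 9)/6 = 18/6 = 3; σ²_Task 3 = ((9−1)/6)² = 1.778
te_Task 4 = (2 + 4·4 + 12)/6 = 30/6 = 5; σ²_Task 4 = ((12−2)/6)² = 2.778
te_Task 5 = (10 + 4·12 + 26)/6 = 84/6 = 14; σ²_Task 5 = ((26−10)/6)² = 7.111
te_Task 6 = (2 + 4·3 + 16)/6 = 30/6 = 5; σ²_Task 6 = ((16−2)/6)² = 5.444
te_Task 7 = (1 + 4·2 + 3)/6 = 12/6 = 2; σ²_Task 7 = ((3−1)/6)² = 0.111
te_Task 8 = (10 + 4·12 + 14)/6 = 72/6 = 12; σ²_Task 8 = ((14−10)/6)² = 0.444
te_Task 9 = (5 + 4·8 + 11)/6 = 48/6 = 8; σ²_Task 9 = ((11−5)/6)² = 1.000
te_Task 10 = (6 + 4·11 + 22)/6 = 72/6 = 12; σ²_Task 10 = ((22−6)/6)² = 7.111

Forward pass:
ES_Task 1 = 0; EF_Task 1 = 3
ES_Task 2 = 0; EF_Task 2 = 3
ES_Task 3 = 0; EF_Task 3 = 3
ES_Task 4 = 3; EF_Task 4 = 3+5 = 8
ES_Task 5 = max(EF_Task 1=3, EF_Task 2=3) = 3; EF_Task 5 = 3+14 = 17
ES_Task 6 = max(EF_Task 2=3, EF_Task 4=8) = 8; EF_Task 6 = 8+5 = 13
ES_Task 7 = max(EF_Task 4=8, EF_Task 5=17) = 17; EF_Task 7 = 17+2 = 19
ES_Task 8 = max(EF_Task 2=3, EF_Task 6=13) = 13; EF_Task 8 = 13+12 = 25
ES_Task 9 = max(EF_Task 2=3, EF_Task 4=8) = 8; EF_Task 9 = 8+8 = 16
ES_Task 10 = max(EF_Task 3=3, EF_Task 7=19, EF_Task 8=25, EF_Task 9=16) = 25; EF_Task 10 = 25+12 = 37
Expected project duration μ = 37 days. Critical path: Task 1 → Task 4 → Task 6 → Task 8 → Task 10.

Variance along critical path = 1.778 + 2.778 + 5.444 + 0.444 + 7.111 = 17.556; σ = √17.556 = 4.190 days.
Z = (44 − 37) / 4.190 = 1.671
P(T ≤ 44) = Φ(1.671) ≈ 0.953

0.953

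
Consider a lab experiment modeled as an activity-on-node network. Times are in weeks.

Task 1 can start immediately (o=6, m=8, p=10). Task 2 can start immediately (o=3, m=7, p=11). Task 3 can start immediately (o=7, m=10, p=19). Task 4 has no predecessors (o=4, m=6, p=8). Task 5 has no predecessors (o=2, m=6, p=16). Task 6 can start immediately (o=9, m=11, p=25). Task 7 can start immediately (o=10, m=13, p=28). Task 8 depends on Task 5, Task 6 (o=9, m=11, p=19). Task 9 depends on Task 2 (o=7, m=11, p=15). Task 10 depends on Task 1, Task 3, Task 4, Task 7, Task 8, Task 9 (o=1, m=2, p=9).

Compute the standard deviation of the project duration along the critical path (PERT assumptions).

te_Task 1 = (6 + 4·8 + 10)/6 = 48/6 = 8; σ²_Task 1 = ((10−6)/6)² = 0.444
te_Task 2 = (3 + 4·7 + 11)/6 = 42/6 = 7; σ²_Task 2 = ((11−3)/6)² = 1.778
te_Task 3 = (7 + 4·10 + 19)/6 = 66/6 = 11; σ²_Task 3 = ((19−7)/6)² = 4.000
te_Task 4 = (4 + 4·6 + 8)/6 = 36/6 = 6; σ²_Task 4 = ((8−4)/6)² = 0.444
te_Task 5 = (2 + 4·6 + 16)/6 = 42/6 = 7; σ²_Task 5 = ((16−2)/6)² = 5.444
te_Task 6 = (9 + 4·11 + 25)/6 = 78/6 = 13; σ²_Task 6 = ((25−9)/6)² = 7.111
te_Task 7 = (10 + 4·13 + 28)/6 = 90/6 = 15; σ²_Task 7 = ((28−10)/6)² = 9.000
te_Task 8 = (9 + 4·11 + 19)/6 = 72/6 = 12; σ²_Task 8 = ((19−9)/6)² = 2.778
te_Task 9 = (7 + 4·11 + 15)/6 = 66/6 = 11; σ²_Task 9 = ((15−7)/6)² = 1.778
te_Task 10 = (1 + 4·2 + 9)/6 = 18/6 = 3; σ²_Task 10 = ((9−1)/6)² = 1.778

Forward pass:
ES_Task 1 = 0; EF_Task 1 = 8
ES_Task 2 = 0; EF_Task 2 = 7
ES_Task 3 = 0; EF_Task 3 = 11
ES_Task 4 = 0; EF_Task 4 = 6
ES_Task 5 = 0; EF_Task 5 = 7
ES_Task 6 = 0; EF_Task 6 = 13
ES_Task 7 = 0; EF_Task 7 = 15
ES_Task 8 = max(EF_Task 5=7, EF_Task 6=13) = 13; EF_Task 8 = 13+12 = 25
ES_Task 9 = 7; EF_Task 9 = 7+11 = 18
ES_Task 10 = max(EF_Task 1=8, EF_Task 3=11, EF_Task 4=6, EF_Task 7=15, EF_Task 8=25, EF_Task 9=18) = 25; EF_Task 10 = 25+3 = 28
Expected project duration μ = 28 weeks. Critical path: Task 6 → Task 8 → Task 10.

Variance along critical path = 7.111 + 2.778 + 1.778 = 11.667
σ = √11.667 = 3.416 weeks

3.42 weeks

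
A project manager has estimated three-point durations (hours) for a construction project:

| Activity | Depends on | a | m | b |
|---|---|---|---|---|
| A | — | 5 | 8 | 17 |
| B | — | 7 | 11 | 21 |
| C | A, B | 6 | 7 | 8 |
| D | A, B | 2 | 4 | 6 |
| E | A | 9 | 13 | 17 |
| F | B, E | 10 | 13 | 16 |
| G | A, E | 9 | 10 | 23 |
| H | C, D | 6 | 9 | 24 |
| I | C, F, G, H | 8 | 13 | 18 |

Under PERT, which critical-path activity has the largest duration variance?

te_A = (5 + 4·8 + 17)/6 = 54/6 = 9; σ²_A = ((17−5)/6)² = 4.000
te_B = (7 + 4·11 + 21)/6 = 72/6 = 12; σ²_B = ((21−7)/6)² = 5.444
te_C = (6 + 4·7 + 8)/6 = 42/6 = 7; σ²_C = ((8−6)/6)² = 0.111
te_D = (2 + 4·4 + 6)/6 = 24/6 = 4; σ²_D = ((6−2)/6)² = 0.444
te_E = (9 + 4·13 + 17)/6 = 78/6 = 13; σ²_E = ((17−9)/6)² = 1.778
te_F = (10 + 4·13 + 16)/6 = 78/6 = 13; σ²_F = ((16−10)/6)² = 1.000
te_G = (9 + 4·10 + 23)/6 = 72/6 = 12; σ²_G = ((23−9)/6)² = 5.444
te_H = (6 + 4·9 + 24)/6 = 66/6 = 11; σ²_H = ((24−6)/6)² = 9.000
te_I = (8 + 4·13 + 18)/6 = 78/6 = 13; σ²_I = ((18−8)/6)² = 2.778

Forward pass:
ES_A = 0; EF_A = 9
ES_B = 0; EF_B = 12
ES_C = max(EF_A=9, EF_B=12) = 12; EF_C = 12+7 = 19
ES_D = max(EF_A=9, EF_B=12) = 12; EF_D = 12+4 = 16
ES_E = 9; EF_E = 9+13 = 22
ES_F = max(EF_B=12, EF_E=22) = 22; EF_F = 22+13 = 35
ES_G = max(EF_A=9, EF_E=22) = 22; EF_G = 22+12 = 34
ES_H = max(EF_C=19, EF_D=16) = 19; EF_H = 19+11 = 30
ES_I = max(EF_C=19, EF_F=35, EF_G=34, EF_H=30) = 35; EF_I = 35+13 = 48
Expected project duration μ = 48 hours. Critical path: A → E → F → I.

Variances on critical path: σ²_A=4.000, σ²_E=1.778, σ²_F=1.000, σ²_I=2.778.
Largest is σ²_A = 4.000.

A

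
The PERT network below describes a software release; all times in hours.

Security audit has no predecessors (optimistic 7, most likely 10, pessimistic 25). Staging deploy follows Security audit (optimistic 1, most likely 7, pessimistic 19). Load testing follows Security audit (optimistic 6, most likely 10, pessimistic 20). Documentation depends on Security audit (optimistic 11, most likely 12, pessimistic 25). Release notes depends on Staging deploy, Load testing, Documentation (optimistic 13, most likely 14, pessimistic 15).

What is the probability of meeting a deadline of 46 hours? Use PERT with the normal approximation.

te_Security audit = (7 + 4·10 + 25)/6 = 72/6 = 12; σ²_Security audit = ((25−7)/6)² = 9.000
te_Staging deploy = (1 + 4·7 + 19)/6 = 48/6 = 8; σ²_Staging deploy = ((19−1)/6)² = 9.000
te_Load testing = (6 + 4·10 + 20)/6 = 66/6 = 11; σ²_Load testing = ((20−6)/6)² = 5.444
te_Documentation = (11 + 4·12 + 25)/6 = 84/6 = 14; σ²_Documentation = ((25−11)/6)² = 5.444
te_Release notes = (13 + 4·14 + 15)/6 = 84/6 = 14; σ²_Release notes = ((15−13)/6)² = 0.111

Forward pass:
ES_Security audit = 0; EF_Security audit = 12
ES_Staging deploy = 12; EF_Staging deploy = 12+8 = 20
ES_Load testing = 12; EF_Load testing = 12+11 = 23
ES_Documentation = 12; EF_Documentation = 12+14 = 26
ES_Release notes = max(EF_Staging deploy=20, EF_Load testing=23, EF_Documentation=26) = 26; EF_Release notes = 26+14 = 40
Expected project duration μ = 40 hours. Critical path: Security audit → Documentation → Release notes.

Variance along critical path = 9.000 + 5.444 + 0.111 = 14.556; σ = √14.556 = 3.815 hours.
Z = (46 − 40) / 3.815 = 1.573
P(T ≤ 46) = Φ(1.573) ≈ 0.942

0.942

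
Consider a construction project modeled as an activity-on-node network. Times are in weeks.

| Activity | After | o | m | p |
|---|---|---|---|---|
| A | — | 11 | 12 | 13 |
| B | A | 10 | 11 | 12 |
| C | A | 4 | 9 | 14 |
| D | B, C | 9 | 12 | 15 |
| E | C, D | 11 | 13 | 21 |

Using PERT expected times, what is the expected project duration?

49 weeks

te_A = (11 + 4·12 + 13)/6 = 72/6 = 12
te_B = (10 + 4·11 + 12)/6 = 66/6 = 11
te_C = (4 + 4·9 + 14)/6 = 54/6 = 9
te_D = (9 + 4·12 + 15)/6 = 72/6 = 12
te_E = (11 + 4·13 + 21)/6 = 84/6 = 14

Forward pass:
ES_A = 0; EF_A = 12
ES_B = 12; EF_B = 12+11 = 23
ES_C = 12; EF_C = 12+9 = 21
ES_D = max(EF_B=23, EF_C=21) = 23; EF_D = 23+12 = 35
ES_E = max(EF_C=21, EF_D=35) = 35; EF_E = 35+14 = 49
Expected project duration μ = 49 weeks. Critical path: A → B → D → E.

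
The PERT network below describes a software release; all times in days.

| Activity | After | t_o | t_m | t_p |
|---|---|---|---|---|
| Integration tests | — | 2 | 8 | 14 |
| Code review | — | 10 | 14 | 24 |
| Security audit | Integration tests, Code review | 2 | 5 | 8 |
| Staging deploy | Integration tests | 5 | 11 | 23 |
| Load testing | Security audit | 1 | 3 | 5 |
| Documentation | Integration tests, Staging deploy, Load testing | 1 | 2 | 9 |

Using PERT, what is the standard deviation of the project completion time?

te_Integration tests = (2 + 4·8 + 14)/6 = 48/6 = 8; σ²_Integration tests = ((14−2)/6)² = 4.000
te_Code review = (10 + 4·14 + 24)/6 = 90/6 = 15; σ²_Code review = ((24−10)/6)² = 5.444
te_Security audit = (2 + 4·5 + 8)/6 = 30/6 = 5; σ²_Security audit = ((8−2)/6)² = 1.000
te_Staging deploy = (5 + 4·11 + 23)/6 = 72/6 = 12; σ²_Staging deploy = ((23−5)/6)² = 9.000
te_Load testing = (1 + 4·3 + 5)/6 = 18/6 = 3; σ²_Load testing = ((5−1)/6)² = 0.444
te_Documentation = (1 + 4·2 + 9)/6 = 18/6 = 3; σ²_Documentation = ((9−1)/6)² = 1.778

Forward pass:
ES_Integration tests = 0; EF_Integration tests = 8
ES_Code review = 0; EF_Code review = 15
ES_Security audit = max(EF_Integration tests=8, EF_Code review=15) = 15; EF_Security audit = 15+5 = 20
ES_Staging deploy = 8; EF_Staging deploy = 8+12 = 20
ES_Load testing = 20; EF_Load testing = 20+3 = 23
ES_Documentation = max(EF_Integration tests=8, EF_Staging deploy=20, EF_Load testing=23) = 23; EF_Documentation = 23+3 = 26
Expected project duration μ = 26 days. Critical path: Code review → Security audit → Load testing → Documentation.

Variance along critical path = 5.444 + 1.000 + 0.444 + 1.778 = 8.667
σ = √8.667 = 2.944 days

2.94 days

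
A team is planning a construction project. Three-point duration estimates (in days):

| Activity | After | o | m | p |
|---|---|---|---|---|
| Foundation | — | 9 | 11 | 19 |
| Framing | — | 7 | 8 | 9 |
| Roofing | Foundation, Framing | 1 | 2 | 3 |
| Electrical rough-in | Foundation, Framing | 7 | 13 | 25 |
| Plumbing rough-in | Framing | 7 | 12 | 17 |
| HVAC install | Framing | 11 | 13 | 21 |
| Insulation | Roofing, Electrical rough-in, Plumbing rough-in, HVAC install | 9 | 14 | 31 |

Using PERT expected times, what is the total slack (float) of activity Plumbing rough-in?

6 days

te_Foundation = (9 + 4·11 + 19)/6 = 72/6 = 12
te_Framing = (7 + 4·8 + 9)/6 = 48/6 = 8
te_Roofing = (1 + 4·2 + 3)/6 = 12/6 = 2
te_Electrical rough-in = (7 + 4·13 + 25)/6 = 84/6 = 14
te_Plumbing rough-in = (7 + 4·12 + 17)/6 = 72/6 = 12
te_HVAC install = (11 + 4·13 + 21)/6 = 84/6 = 14
te_Insulation = (9 + 4·14 + 31)/6 = 96/6 = 16

Forward pass:
ES_Foundation = 0; EF_Foundation = 12
ES_Framing = 0; EF_Framing = 8
ES_Roofing = max(EF_Foundation=12, EF_Framing=8) = 12; EF_Roofing = 12+2 = 14
ES_Electrical rough-in = max(EF_Foundation=12, EF_Framing=8) = 12; EF_Electrical rough-in = 12+14 = 26
ES_Plumbing rough-in = 8; EF_Plumbing rough-in = 8+12 = 20
ES_HVAC install = 8; EF_HVAC install = 8+14 = 22
ES_Insulation = max(EF_Roofing=14, EF_Electrical rough-in=26, EF_Plumbing rough-in=20, EF_HVAC install=22) = 26; EF_Insulation = 26+16 = 42
Expected project duration μ = 42 days. Critical path: Foundation → Electrical rough-in → Insulation.

Backward pass:
LF_Insulation = 42; LS_Insulation = 42−16 = 26
LF_HVAC install = LS_Insulation = 26; LS_HVAC install = 26−14 = 12
LF_Plumbing rough-in = LS_Insulation = 26; LS_Plumbing rough-in = 26−12 = 14
LF_Electrical rough-in = LS_Insulation = 26; LS_Electrical rough-in = 26−14 = 12
LF_Roofing = LS_Insulation = 26; LS_Roofing = 26−2 = 24
LF_Framing = min(LS_Roofing=24, LS_Electrical rough-in=12, LS_Plumbing rough-in=14, LS_HVAC install=12) = 12; LS_Framing = 12−8 = 4
LF_Foundation = min(LS_Roofing=24, LS_Electrical rough-in=12) = 12; LS_Foundation = 12−12 = 0
Slack_Plumbing rough-in = LS_Plumbing rough-in − ES_Plumbing rough-in = 14 − 8 = 6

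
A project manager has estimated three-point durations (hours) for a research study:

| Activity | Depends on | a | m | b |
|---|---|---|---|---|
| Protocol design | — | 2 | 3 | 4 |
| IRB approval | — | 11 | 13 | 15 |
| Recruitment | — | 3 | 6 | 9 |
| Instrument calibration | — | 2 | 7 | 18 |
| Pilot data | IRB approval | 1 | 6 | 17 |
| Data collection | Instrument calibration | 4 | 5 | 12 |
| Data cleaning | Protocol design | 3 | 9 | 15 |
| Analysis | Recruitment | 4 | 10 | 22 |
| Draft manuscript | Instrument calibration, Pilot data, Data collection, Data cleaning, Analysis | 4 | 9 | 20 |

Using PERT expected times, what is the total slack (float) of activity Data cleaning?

8 hours

te_Protocol design = (2 + 4·3 + 4)/6 = 18/6 = 3
te_IRB approval = (11 + 4·13 + 15)/6 = 78/6 = 13
te_Recruitment = (3 + 4·6 + 9)/6 = 36/6 = 6
te_Instrument calibration = (2 + 4·7 + 18)/6 = 48/6 = 8
te_Pilot data = (1 + 4·6 + 17)/6 = 42/6 = 7
te_Data collection = (4 + 4·5 + 12)/6 = 36/6 = 6
te_Data cleaning = (3 + 4·9 + 15)/6 = 54/6 = 9
te_Analysis = (4 + 4·10 + 22)/6 = 66/6 = 11
te_Draft manuscript = (4 + 4·9 + 20)/6 = 60/6 = 10

Forward pass:
ES_Protocol design = 0; EF_Protocol design = 3
ES_IRB approval = 0; EF_IRB approval = 13
ES_Recruitment = 0; EF_Recruitment = 6
ES_Instrument calibration = 0; EF_Instrument calibration = 8
ES_Pilot data = 13; EF_Pilot data = 13+7 = 20
ES_Data collection = 8; EF_Data collection = 8+6 = 14
ES_Data cleaning = 3; EF_Data cleaning = 3+9 = 12
ES_Analysis = 6; EF_Analysis = 6+11 = 17
ES_Draft manuscript = max(EF_Instrument calibration=8, EF_Pilot data=20, EF_Data collection=14, EF_Data cleaning=12, EF_Analysis=17) = 20; EF_Draft manuscript = 20+10 = 30
Expected project duration μ = 30 hours. Critical path: IRB approval → Pilot data → Draft manuscript.

Backward pass:
LF_Draft manuscript = 30; LS_Draft manuscript = 30−10 = 20
LF_Analysis = LS_Draft manuscript = 20; LS_Analysis = 20−11 = 9
LF_Data cleaning = LS_Draft manuscript = 20; LS_Data cleaning = 20−9 = 11
LF_Data collection = LS_Draft manuscript = 20; LS_Data collection = 20−6 = 14
LF_Pilot data = LS_Draft manuscript = 20; LS_Pilot data = 20−7 = 13
LF_Instrument calibration = min(LS_Data collection=14, LS_Draft manuscript=20) = 14; LS_Instrument calibration = 14−8 = 6
LF_Recruitment = LS_Analysis = 9; LS_Recruitment = 9−6 = 3
LF_IRB approval = LS_Pilot data = 13; LS_IRB approval = 13−13 = 0
LF_Protocol design = LS_Data cleaning = 11; LS_Protocol design = 11−3 = 8
Slack_Data cleaning = LS_Data cleaning − ES_Data cleaning = 11 − 3 = 8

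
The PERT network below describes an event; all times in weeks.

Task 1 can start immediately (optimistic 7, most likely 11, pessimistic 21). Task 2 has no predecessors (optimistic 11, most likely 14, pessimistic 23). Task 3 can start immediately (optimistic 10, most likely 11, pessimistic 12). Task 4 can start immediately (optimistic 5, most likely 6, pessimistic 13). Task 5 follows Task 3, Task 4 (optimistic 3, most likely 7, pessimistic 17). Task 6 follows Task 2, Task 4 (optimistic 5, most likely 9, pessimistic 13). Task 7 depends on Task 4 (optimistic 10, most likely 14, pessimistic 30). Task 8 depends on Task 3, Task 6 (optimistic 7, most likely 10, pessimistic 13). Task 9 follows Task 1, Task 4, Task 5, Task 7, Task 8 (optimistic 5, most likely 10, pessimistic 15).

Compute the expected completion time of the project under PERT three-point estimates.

te_Task 1 = (7 + 4·11 + 21)/6 = 72/6 = 12
te_Task 2 = (11 + 4·14 + 23)/6 = 90/6 = 15
te_Task 3 = (10 + 4·11 + 12)/6 = 66/6 = 11
te_Task 4 = (5 + 4·6 + 13)/6 = 42/6 = 7
te_Task 5 = (3 + 4·7 + 17)/6 = 48/6 = 8
te_Task 6 = (5 + 4·9 + 13)/6 = 54/6 = 9
te_Task 7 = (10 + 4·14 + 30)/6 = 96/6 = 16
te_Task 8 = (7 + 4·10 + 13)/6 = 60/6 = 10
te_Task 9 = (5 + 4·10 + 15)/6 = 60/6 = 10

Forward pass:
ES_Task 1 = 0; EF_Task 1 = 12
ES_Task 2 = 0; EF_Task 2 = 15
ES_Task 3 = 0; EF_Task 3 = 11
ES_Task 4 = 0; EF_Task 4 = 7
ES_Task 5 = max(EF_Task 3=11, EF_Task 4=7) = 11; EF_Task 5 = 11+8 = 19
ES_Task 6 = max(EF_Task 2=15, EF_Task 4=7) = 15; EF_Task 6 = 15+9 = 24
ES_Task 7 = 7; EF_Task 7 = 7+16 = 23
ES_Task 8 = max(EF_Task 3=11, EF_Task 6=24) = 24; EF_Task 8 = 24+10 = 34
ES_Task 9 = max(EF_Task 1=12, EF_Task 4=7, EF_Task 5=19, EF_Task 7=23, EF_Task 8=34) = 34; EF_Task 9 = 34+10 = 44
Expected project duration μ = 44 weeks. Critical path: Task 2 → Task 6 → Task 8 → Task 9.

44 weeks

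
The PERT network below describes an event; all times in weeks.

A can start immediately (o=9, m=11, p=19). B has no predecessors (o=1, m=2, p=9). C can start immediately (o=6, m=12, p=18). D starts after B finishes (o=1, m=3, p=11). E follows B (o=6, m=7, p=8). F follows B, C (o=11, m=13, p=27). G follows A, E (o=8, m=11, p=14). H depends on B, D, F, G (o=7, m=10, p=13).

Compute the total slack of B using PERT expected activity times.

te_A = (9 + 4·11 + 19)/6 = 72/6 = 12
te_B = (1 + 4·2 + 9)/6 = 18/6 = 3
te_C = (6 + 4·12 + 18)/6 = 72/6 = 12
te_D = (1 + 4·3 + 11)/6 = 24/6 = 4
te_E = (6 + 4·7 + 8)/6 = 42/6 = 7
te_F = (11 + 4·13 + 27)/6 = 90/6 = 15
te_G = (8 + 4·11 + 14)/6 = 66/6 = 11
te_H = (7 + 4·10 + 13)/6 = 60/6 = 10

Forward pass:
ES_A = 0; EF_A = 12
ES_B = 0; EF_B = 3
ES_C = 0; EF_C = 12
ES_D = 3; EF_D = 3+4 = 7
ES_E = 3; EF_E = 3+7 = 10
ES_F = max(EF_B=3, EF_C=12) = 12; EF_F = 12+15 = 27
ES_G = max(EF_A=12, EF_E=10) = 12; EF_G = 12+11 = 23
ES_H = max(EF_B=3, EF_D=7, EF_F=27, EF_G=23) = 27; EF_H = 27+10 = 37
Expected project duration μ = 37 weeks. Critical path: C → F → H.

Backward pass:
LF_H = 37; LS_H = 37−10 = 27
LF_G = LS_H = 27; LS_G = 27−11 = 16
LF_F = LS_H = 27; LS_F = 27−15 = 12
LF_E = LS_G = 16; LS_E = 16−7 = 9
LF_D = LS_H = 27; LS_D = 27−4 = 23
LF_C = LS_F = 12; LS_C = 12−12 = 0
LF_B = min(LS_D=23, LS_E=9, LS_F=12, LS_H=27) = 9; LS_B = 9−3 = 6
LF_A = LS_G = 16; LS_A = 16−12 = 4
Slack_B = LS_B − ES_B = 6 − 0 = 6

6 weeks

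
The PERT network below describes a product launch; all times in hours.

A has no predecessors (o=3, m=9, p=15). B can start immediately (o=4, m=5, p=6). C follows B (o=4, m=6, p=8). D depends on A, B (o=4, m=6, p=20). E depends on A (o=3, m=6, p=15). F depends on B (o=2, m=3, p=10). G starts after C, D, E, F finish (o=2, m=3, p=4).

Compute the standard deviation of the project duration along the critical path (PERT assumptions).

te_A = (3 + 4·9 + 15)/6 = 54/6 = 9; σ²_A = ((15−3)/6)² = 4.000
te_B = (4 + 4·5 + 6)/6 = 30/6 = 5; σ²_B = ((6−4)/6)² = 0.111
te_C = (4 + 4·6 + 8)/6 = 36/6 = 6; σ²_C = ((8−4)/6)² = 0.444
te_D = (4 + 4·6 + 20)/6 = 48/6 = 8; σ²_D = ((20−4)/6)² = 7.111
te_E = (3 + 4·6 + 15)/6 = 42/6 = 7; σ²_E = ((15−3)/6)² = 4.000
te_F = (2 + 4·3 + 10)/6 = 24/6 = 4; σ²_F = ((10−2)/6)² = 1.778
te_G = (2 + 4·3 + 4)/6 = 18/6 = 3; σ²_G = ((4−2)/6)² = 0.111

Forward pass:
ES_A = 0; EF_A = 9
ES_B = 0; EF_B = 5
ES_C = 5; EF_C = 5+6 = 11
ES_D = max(EF_A=9, EF_B=5) = 9; EF_D = 9+8 = 17
ES_E = 9; EF_E = 9+7 = 16
ES_F = 5; EF_F = 5+4 = 9
ES_G = max(EF_C=11, EF_D=17, EF_E=16, EF_F=9) = 17; EF_G = 17+3 = 20
Expected project duration μ = 20 hours. Critical path: A → D → G.

Variance along critical path = 4.000 + 7.111 + 0.111 = 11.222
σ = √11.222 = 3.350 hours

3.35 hours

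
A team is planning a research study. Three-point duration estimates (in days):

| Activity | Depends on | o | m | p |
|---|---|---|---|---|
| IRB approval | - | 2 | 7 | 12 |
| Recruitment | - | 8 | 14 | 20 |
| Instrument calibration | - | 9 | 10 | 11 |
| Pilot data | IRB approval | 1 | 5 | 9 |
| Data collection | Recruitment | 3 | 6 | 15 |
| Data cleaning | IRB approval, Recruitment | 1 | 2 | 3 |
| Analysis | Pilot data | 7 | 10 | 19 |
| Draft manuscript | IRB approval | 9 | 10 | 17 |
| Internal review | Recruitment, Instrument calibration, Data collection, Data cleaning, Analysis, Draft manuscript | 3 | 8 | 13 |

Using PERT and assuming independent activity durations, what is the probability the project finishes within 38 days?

0.981

te_IRB approval = (2 + 4·7 + 12)/6 = 42/6 = 7; σ²_IRB approval = ((12−2)/6)² = 2.778
te_Recruitment = (8 + 4·14 + 20)/6 = 84/6 = 14; σ²_Recruitment = ((20−8)/6)² = 4.000
te_Instrument calibration = (9 + 4·10 + 11)/6 = 60/6 = 10; σ²_Instrument calibration = ((11−9)/6)² = 0.111
te_Pilot data = (1 + 4·5 + 9)/6 = 30/6 = 5; σ²_Pilot data = ((9−1)/6)² = 1.778
te_Data collection = (3 + 4·6 + 15)/6 = 42/6 = 7; σ²_Data collection = ((15−3)/6)² = 4.000
te_Data cleaning = (1 + 4·2 + 3)/6 = 12/6 = 2; σ²_Data cleaning = ((3−1)/6)² = 0.111
te_Analysis = (7 + 4·10 + 19)/6 = 66/6 = 11; σ²_Analysis = ((19−7)/6)² = 4.000
te_Draft manuscript = (9 + 4·10 + 17)/6 = 66/6 = 11; σ²_Draft manuscript = ((17−9)/6)² = 1.778
te_Internal review = (3 + 4·8 + 13)/6 = 48/6 = 8; σ²_Internal review = ((13−3)/6)² = 2.778

Forward pass:
ES_IRB approval = 0; EF_IRB approval = 7
ES_Recruitment = 0; EF_Recruitment = 14
ES_Instrument calibration = 0; EF_Instrument calibration = 10
ES_Pilot data = 7; EF_Pilot data = 7+5 = 12
ES_Data collection = 14; EF_Data collection = 14+7 = 21
ES_Data cleaning = max(EF_IRB approval=7, EF_Recruitment=14) = 14; EF_Data cleaning = 14+2 = 16
ES_Analysis = 12; EF_Analysis = 12+11 = 23
ES_Draft manuscript = 7; EF_Draft manuscript = 7+11 = 18
ES_Internal review = max(EF_Recruitment=14, EF_Instrument calibration=10, EF_Data collection=21, EF_Data cleaning=16, EF_Analysis=23, EF_Draft manuscript=18) = 23; EF_Internal review = 23+8 = 31
Expected project duration μ = 31 days. Critical path: IRB approval → Pilot data → Analysis → Internal review.

Variance along critical path = 2.778 + 1.778 + 4.000 + 2.778 = 11.333; σ = √11.333 = 3.367 days.
Z = (38 − 31) / 3.367 = 2.079
P(T ≤ 38) = Φ(2.079) ≈ 0.981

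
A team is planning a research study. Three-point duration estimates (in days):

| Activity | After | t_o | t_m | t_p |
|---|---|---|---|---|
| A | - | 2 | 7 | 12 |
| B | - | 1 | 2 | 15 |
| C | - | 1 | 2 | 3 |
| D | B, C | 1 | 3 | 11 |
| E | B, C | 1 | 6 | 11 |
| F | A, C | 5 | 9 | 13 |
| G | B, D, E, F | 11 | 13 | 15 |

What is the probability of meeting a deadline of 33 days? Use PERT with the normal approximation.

0.963

te_A = (2 + 4·7 + 12)/6 = 42/6 = 7; σ²_A = ((12−2)/6)² = 2.778
te_B = (1 + 4·2 + 15)/6 = 24/6 = 4; σ²_B = ((15−1)/6)² = 5.444
te_C = (1 + 4·2 + 3)/6 = 12/6 = 2; σ²_C = ((3−1)/6)² = 0.111
te_D = (1 + 4·3 + 11)/6 = 24/6 = 4; σ²_D = ((11−1)/6)² = 2.778
te_E = (1 + 4·6 + 11)/6 = 36/6 = 6; σ²_E = ((11−1)/6)² = 2.778
te_F = (5 + 4·9 + 13)/6 = 54/6 = 9; σ²_F = ((13−5)/6)² = 1.778
te_G = (11 + 4·13 + 15)/6 = 78/6 = 13; σ²_G = ((15−11)/6)² = 0.444

Forward pass:
ES_A = 0; EF_A = 7
ES_B = 0; EF_B = 4
ES_C = 0; EF_C = 2
ES_D = max(EF_B=4, EF_C=2) = 4; EF_D = 4+4 = 8
ES_E = max(EF_B=4, EF_C=2) = 4; EF_E = 4+6 = 10
ES_F = max(EF_A=7, EF_C=2) = 7; EF_F = 7+9 = 16
ES_G = max(EF_B=4, EF_D=8, EF_E=10, EF_F=16) = 16; EF_G = 16+13 = 29
Expected project duration μ = 29 days. Critical path: A → F → G.

Variance along critical path = 2.778 + 1.778 + 0.444 = 5.000; σ = √5.000 = 2.236 days.
Z = (33 − 29) / 2.236 = 1.789
P(T ≤ 33) = Φ(1.789) ≈ 0.963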